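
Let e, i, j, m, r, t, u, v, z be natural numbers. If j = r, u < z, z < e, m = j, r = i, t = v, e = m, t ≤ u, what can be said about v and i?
v < i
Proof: Because m = j and j = r, m = r. u < z and z < e, thus u < e. Since e = m, u < m. Since t ≤ u, t < m. m = r, so t < r. r = i, so t < i. Since t = v, v < i.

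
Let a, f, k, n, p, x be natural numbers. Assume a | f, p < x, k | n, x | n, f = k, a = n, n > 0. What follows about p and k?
p < k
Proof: f = k and a | f, hence a | k. Because a = n, n | k. k | n, so n = k. x | n and n > 0, therefore x ≤ n. p < x, so p < n. n = k, so p < k.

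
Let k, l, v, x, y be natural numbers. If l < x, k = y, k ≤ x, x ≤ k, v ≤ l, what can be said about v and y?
v < y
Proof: Since x ≤ k and k ≤ x, x = k. Since v ≤ l and l < x, v < x. x = k, so v < k. k = y, so v < y.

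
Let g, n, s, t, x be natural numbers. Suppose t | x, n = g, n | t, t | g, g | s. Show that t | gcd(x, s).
n = g and n | t, so g | t. t | g, so g = t. Since g | s, t | s. t | x, so t | gcd(x, s).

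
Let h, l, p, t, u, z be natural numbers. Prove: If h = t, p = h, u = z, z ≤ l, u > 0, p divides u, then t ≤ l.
p = h and h = t, hence p = t. p divides u and u > 0, therefore p ≤ u. u = z, so p ≤ z. Since z ≤ l, p ≤ l. Since p = t, t ≤ l.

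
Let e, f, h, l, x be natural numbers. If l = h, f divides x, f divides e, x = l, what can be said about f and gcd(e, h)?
f divides gcd(e, h)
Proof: From x = l and l = h, x = h. f divides x, so f divides h. Because f divides e, f divides gcd(e, h).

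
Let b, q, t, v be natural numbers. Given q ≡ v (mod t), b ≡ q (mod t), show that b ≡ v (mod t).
Since b ≡ q (mod t) and q ≡ v (mod t), by transitivity, b ≡ v (mod t).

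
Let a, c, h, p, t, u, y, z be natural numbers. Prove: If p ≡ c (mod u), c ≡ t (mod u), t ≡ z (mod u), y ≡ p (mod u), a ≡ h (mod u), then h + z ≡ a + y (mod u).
y ≡ p (mod u) and p ≡ c (mod u), so y ≡ c (mod u). Since c ≡ t (mod u), y ≡ t (mod u). Since t ≡ z (mod u), y ≡ z (mod u). a ≡ h (mod u), so a + y ≡ h + z (mod u). Then h + z ≡ a + y (mod u).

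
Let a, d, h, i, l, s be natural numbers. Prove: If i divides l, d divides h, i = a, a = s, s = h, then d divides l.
i = a and a = s, so i = s. Since s = h, i = h. Since i divides l, h divides l. d divides h, so d divides l.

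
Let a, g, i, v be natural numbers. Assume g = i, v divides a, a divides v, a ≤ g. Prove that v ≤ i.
Since a divides v and v divides a, a = v. Since a ≤ g, v ≤ g. Since g = i, v ≤ i.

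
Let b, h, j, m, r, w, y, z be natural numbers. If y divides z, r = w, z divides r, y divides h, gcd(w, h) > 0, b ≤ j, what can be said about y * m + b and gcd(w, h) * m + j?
y * m + b ≤ gcd(w, h) * m + j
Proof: r = w and z divides r, therefore z divides w. y divides z, so y divides w. y divides h, so y divides gcd(w, h). From gcd(w, h) > 0, y ≤ gcd(w, h). By multiplying by a non-negative, y * m ≤ gcd(w, h) * m. From b ≤ j, y * m + b ≤ gcd(w, h) * m + j.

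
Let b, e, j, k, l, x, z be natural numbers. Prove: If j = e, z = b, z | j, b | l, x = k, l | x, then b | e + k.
Because z = b and z | j, b | j. Since j = e, b | e. x = k and l | x, so l | k. From b | l, b | k. Since b | e, b | e + k.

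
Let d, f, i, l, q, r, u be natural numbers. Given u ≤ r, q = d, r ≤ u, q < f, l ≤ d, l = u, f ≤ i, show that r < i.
Since u ≤ r and r ≤ u, u = r. Since l = u, l = r. q = d and q < f, so d < f. Since f ≤ i, d < i. Since l ≤ d, l < i. Since l = r, r < i.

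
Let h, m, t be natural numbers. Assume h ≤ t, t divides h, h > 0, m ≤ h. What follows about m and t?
m ≤ t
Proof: t divides h and h > 0, therefore t ≤ h. h ≤ t, so h = t. m ≤ h, so m ≤ t.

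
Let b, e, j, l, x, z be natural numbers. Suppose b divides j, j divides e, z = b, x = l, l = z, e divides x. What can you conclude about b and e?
b = e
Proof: Because b divides j and j divides e, b divides e. x = l and l = z, therefore x = z. e divides x, so e divides z. z = b, so e divides b. Since b divides e, b = e.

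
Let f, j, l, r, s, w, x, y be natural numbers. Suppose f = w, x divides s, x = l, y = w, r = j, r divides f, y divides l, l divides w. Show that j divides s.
Because y = w and y divides l, w divides l. Since l divides w, w = l. Because r = j and r divides f, j divides f. f = w, so j divides w. Since w = l, j divides l. Since x = l and x divides s, l divides s. j divides l, so j divides s.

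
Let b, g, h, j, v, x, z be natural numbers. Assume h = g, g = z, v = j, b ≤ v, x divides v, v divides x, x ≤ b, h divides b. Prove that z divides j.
Because h = g and g = z, h = z. Since x divides v and v divides x, x = v. x ≤ b, so v ≤ b. b ≤ v, so b = v. Since h divides b, h divides v. v = j, so h divides j. Since h = z, z divides j.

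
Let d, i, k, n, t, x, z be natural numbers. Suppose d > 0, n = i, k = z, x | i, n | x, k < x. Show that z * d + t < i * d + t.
From n = i and n | x, i | x. x | i, so x = i. k = z and k < x, so z < x. Because x = i, z < i. d > 0, so z * d < i * d. Then z * d + t < i * d + t.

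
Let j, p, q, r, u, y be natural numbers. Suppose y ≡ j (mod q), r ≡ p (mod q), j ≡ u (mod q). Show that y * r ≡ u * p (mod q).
Since y ≡ j (mod q) and j ≡ u (mod q), y ≡ u (mod q). Because r ≡ p (mod q), by multiplying congruences, y * r ≡ u * p (mod q).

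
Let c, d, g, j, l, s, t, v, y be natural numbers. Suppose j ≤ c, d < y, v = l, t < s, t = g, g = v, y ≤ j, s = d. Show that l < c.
From s = d and t < s, t < d. Since t = g, g < d. Since g = v, v < d. v = l, so l < d. Because y ≤ j and j ≤ c, y ≤ c. d < y, so d < c. From l < d, l < c.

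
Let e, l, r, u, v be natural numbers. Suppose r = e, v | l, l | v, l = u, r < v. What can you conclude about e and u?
e < u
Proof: v | l and l | v, thus v = l. Since l = u, v = u. r < v, so r < u. Since r = e, e < u.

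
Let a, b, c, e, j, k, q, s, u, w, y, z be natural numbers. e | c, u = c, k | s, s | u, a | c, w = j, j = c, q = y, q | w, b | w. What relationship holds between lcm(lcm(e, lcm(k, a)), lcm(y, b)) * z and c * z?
lcm(lcm(e, lcm(k, a)), lcm(y, b)) * z | c * z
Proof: k | s and s | u, therefore k | u. u = c, so k | c. a | c, so lcm(k, a) | c. Since e | c, lcm(e, lcm(k, a)) | c. Because w = j and j = c, w = c. Because q = y and q | w, y | w. b | w, so lcm(y, b) | w. w = c, so lcm(y, b) | c. lcm(e, lcm(k, a)) | c, so lcm(lcm(e, lcm(k, a)), lcm(y, b)) | c. Then lcm(lcm(e, lcm(k, a)), lcm(y, b)) * z | c * z.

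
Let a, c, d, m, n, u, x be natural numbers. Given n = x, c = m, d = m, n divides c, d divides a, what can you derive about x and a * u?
x divides a * u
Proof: Because c = m and n divides c, n divides m. d = m and d divides a, therefore m divides a. n divides m, so n divides a. Since n = x, x divides a. Then x divides a * u.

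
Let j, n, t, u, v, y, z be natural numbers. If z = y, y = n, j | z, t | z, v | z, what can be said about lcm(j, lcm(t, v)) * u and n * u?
lcm(j, lcm(t, v)) * u | n * u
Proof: z = y and y = n, hence z = n. Since t | z and v | z, lcm(t, v) | z. j | z, so lcm(j, lcm(t, v)) | z. Since z = n, lcm(j, lcm(t, v)) | n. Then lcm(j, lcm(t, v)) * u | n * u.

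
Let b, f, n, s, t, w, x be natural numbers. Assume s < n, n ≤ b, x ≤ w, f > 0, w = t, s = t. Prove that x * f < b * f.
w = t and x ≤ w, hence x ≤ t. s < n and n ≤ b, thus s < b. Since s = t, t < b. Since x ≤ t, x < b. Because f > 0, by multiplying by a positive, x * f < b * f.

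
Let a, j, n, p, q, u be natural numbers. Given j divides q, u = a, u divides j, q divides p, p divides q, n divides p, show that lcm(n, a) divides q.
Since p divides q and q divides p, p = q. n divides p, so n divides q. u divides j and j divides q, so u divides q. u = a, so a divides q. n divides q, so lcm(n, a) divides q.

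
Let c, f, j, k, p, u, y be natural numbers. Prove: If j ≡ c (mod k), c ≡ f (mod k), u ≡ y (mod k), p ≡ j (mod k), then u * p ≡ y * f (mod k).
From p ≡ j (mod k) and j ≡ c (mod k), p ≡ c (mod k). c ≡ f (mod k), so p ≡ f (mod k). Since u ≡ y (mod k), u * p ≡ y * f (mod k).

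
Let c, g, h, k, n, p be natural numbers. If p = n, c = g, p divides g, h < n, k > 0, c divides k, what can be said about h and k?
h < k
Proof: c = g and c divides k, so g divides k. Since p divides g, p divides k. Since p = n, n divides k. k > 0, so n ≤ k. h < n, so h < k.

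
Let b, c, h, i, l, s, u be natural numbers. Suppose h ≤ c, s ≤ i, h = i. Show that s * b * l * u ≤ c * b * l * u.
Since h = i and h ≤ c, i ≤ c. Since s ≤ i, s ≤ c. Then s * b ≤ c * b. Then s * b * l ≤ c * b * l. Then s * b * l * u ≤ c * b * l * u.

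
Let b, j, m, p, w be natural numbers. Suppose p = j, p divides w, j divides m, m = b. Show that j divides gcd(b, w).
m = b and j divides m, thus j divides b. p = j and p divides w, therefore j divides w. j divides b, so j divides gcd(b, w).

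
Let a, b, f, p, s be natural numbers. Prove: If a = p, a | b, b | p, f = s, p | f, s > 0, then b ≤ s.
a = p and a | b, so p | b. Since b | p, p = b. From f = s and p | f, p | s. Since s > 0, p ≤ s. Since p = b, b ≤ s.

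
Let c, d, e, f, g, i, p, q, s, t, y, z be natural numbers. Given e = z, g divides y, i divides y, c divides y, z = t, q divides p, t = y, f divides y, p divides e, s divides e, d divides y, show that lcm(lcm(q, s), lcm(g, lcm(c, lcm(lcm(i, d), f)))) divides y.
e = z and z = t, hence e = t. t = y, so e = y. q divides p and p divides e, therefore q divides e. Since s divides e, lcm(q, s) divides e. e = y, so lcm(q, s) divides y. Because i divides y and d divides y, lcm(i, d) divides y. f divides y, so lcm(lcm(i, d), f) divides y. c divides y, so lcm(c, lcm(lcm(i, d), f)) divides y. From g divides y, lcm(g, lcm(c, lcm(lcm(i, d), f))) divides y. lcm(q, s) divides y, so lcm(lcm(q, s), lcm(g, lcm(c, lcm(lcm(i, d), f)))) divides y.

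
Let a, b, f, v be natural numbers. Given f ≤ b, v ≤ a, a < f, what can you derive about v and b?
v < b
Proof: a < f and f ≤ b, hence a < b. v ≤ a, so v < b.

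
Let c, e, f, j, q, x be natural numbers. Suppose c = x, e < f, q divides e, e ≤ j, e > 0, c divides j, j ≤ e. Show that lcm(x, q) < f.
j ≤ e and e ≤ j, so j = e. Because c divides j, c divides e. From c = x, x divides e. Since q divides e, lcm(x, q) divides e. e > 0, so lcm(x, q) ≤ e. e < f, so lcm(x, q) < f.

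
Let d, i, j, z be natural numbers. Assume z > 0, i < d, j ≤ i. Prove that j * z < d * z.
j ≤ i and i < d, thus j < d. Combined with z > 0, by multiplying by a positive, j * z < d * z.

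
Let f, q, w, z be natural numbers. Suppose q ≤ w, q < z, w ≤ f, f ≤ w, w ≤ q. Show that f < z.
q ≤ w and w ≤ q, therefore q = w. w ≤ f and f ≤ w, hence w = f. Since q = w, q = f. q < z, so f < z.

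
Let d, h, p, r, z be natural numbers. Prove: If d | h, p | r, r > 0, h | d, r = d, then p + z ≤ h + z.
Because d | h and h | d, d = h. Since r = d, r = h. p | r and r > 0, hence p ≤ r. r = h, so p ≤ h. Then p + z ≤ h + z.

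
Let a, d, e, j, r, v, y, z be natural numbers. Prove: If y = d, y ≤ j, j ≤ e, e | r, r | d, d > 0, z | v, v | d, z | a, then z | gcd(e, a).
y = d and y ≤ j, hence d ≤ j. From j ≤ e, d ≤ e. Since e | r and r | d, e | d. Since d > 0, e ≤ d. Since d ≤ e, d = e. From z | v and v | d, z | d. d = e, so z | e. z | a, so z | gcd(e, a).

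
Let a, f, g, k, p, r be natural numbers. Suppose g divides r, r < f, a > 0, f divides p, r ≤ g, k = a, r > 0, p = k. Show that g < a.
g divides r and r > 0, so g ≤ r. Because r ≤ g, r = g. p = k and k = a, hence p = a. Since f divides p, f divides a. a > 0, so f ≤ a. r < f, so r < a. r = g, so g < a.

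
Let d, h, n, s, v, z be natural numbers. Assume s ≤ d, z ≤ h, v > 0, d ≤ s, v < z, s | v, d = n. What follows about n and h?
n < h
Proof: s ≤ d and d ≤ s, hence s = d. d = n, so s = n. s | v and v > 0, so s ≤ v. Since s = n, n ≤ v. v < z and z ≤ h, therefore v < h. From n ≤ v, n < h.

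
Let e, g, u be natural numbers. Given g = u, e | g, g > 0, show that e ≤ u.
e | g and g > 0, therefore e ≤ g. g = u, so e ≤ u.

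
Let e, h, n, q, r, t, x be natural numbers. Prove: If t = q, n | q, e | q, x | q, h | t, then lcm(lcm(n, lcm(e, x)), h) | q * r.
Because e | q and x | q, lcm(e, x) | q. Since n | q, lcm(n, lcm(e, x)) | q. Because t = q and h | t, h | q. lcm(n, lcm(e, x)) | q, so lcm(lcm(n, lcm(e, x)), h) | q. Then lcm(lcm(n, lcm(e, x)), h) | q * r.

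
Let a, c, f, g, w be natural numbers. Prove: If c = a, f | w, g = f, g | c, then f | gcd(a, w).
c = a and g | c, therefore g | a. Since g = f, f | a. Since f | w, f | gcd(a, w).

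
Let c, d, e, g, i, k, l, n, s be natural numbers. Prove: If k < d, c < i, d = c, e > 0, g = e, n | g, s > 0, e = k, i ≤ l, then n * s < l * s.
Since g = e and n | g, n | e. Since e > 0, n ≤ e. Since e = k, n ≤ k. d = c and k < d, thus k < c. Because c < i and i ≤ l, c < l. Since k < c, k < l. Since n ≤ k, n < l. Since s > 0, n * s < l * s.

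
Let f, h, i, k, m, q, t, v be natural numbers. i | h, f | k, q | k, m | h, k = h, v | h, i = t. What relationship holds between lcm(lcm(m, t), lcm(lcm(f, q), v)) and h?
lcm(lcm(m, t), lcm(lcm(f, q), v)) | h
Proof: i = t and i | h, thus t | h. m | h, so lcm(m, t) | h. f | k and q | k, hence lcm(f, q) | k. Since k = h, lcm(f, q) | h. v | h, so lcm(lcm(f, q), v) | h. Since lcm(m, t) | h, lcm(lcm(m, t), lcm(lcm(f, q), v)) | h.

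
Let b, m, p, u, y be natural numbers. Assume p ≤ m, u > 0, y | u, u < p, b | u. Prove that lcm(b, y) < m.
b | u and y | u, so lcm(b, y) | u. Since u > 0, lcm(b, y) ≤ u. u < p and p ≤ m, so u < m. Since lcm(b, y) ≤ u, lcm(b, y) < m.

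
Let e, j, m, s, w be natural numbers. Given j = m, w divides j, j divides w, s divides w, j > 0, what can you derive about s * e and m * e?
s * e ≤ m * e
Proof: Since w divides j and j divides w, w = j. s divides w, so s divides j. j > 0, so s ≤ j. Because j = m, s ≤ m. By multiplying by a non-negative, s * e ≤ m * e.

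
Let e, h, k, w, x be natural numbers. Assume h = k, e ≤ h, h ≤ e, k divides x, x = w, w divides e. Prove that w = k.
Since e ≤ h and h ≤ e, e = h. h = k, so e = k. w divides e, so w divides k. x = w and k divides x, so k divides w. w divides k, so w = k.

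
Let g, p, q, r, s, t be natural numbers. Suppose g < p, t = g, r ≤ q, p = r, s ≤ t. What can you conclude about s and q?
s < q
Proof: From t = g and s ≤ t, s ≤ g. Since g < p, s < p. Since p = r, s < r. r ≤ q, so s < q.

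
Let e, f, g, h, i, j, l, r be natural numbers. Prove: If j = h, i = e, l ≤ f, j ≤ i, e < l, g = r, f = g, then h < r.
Since f = g and g = r, f = r. i = e and j ≤ i, thus j ≤ e. e < l and l ≤ f, hence e < f. From j ≤ e, j < f. Since j = h, h < f. f = r, so h < r.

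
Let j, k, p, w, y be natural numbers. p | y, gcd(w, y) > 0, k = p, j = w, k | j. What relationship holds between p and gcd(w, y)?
p ≤ gcd(w, y)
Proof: Because k = p and k | j, p | j. j = w, so p | w. Because p | y, p | gcd(w, y). From gcd(w, y) > 0, p ≤ gcd(w, y).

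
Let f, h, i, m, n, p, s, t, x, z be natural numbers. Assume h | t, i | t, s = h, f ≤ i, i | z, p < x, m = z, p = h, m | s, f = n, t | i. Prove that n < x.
Because f = n and f ≤ i, n ≤ i. Because t | i and i | t, t = i. h | t, so h | i. s = h and m | s, therefore m | h. m = z, so z | h. i | z, so i | h. h | i, so h = i. Since p = h, p = i. Since p < x, i < x. n ≤ i, so n < x.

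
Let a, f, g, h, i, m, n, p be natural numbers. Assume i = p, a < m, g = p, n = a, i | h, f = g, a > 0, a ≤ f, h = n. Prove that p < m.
f = g and g = p, so f = p. Since a ≤ f, a ≤ p. h = n and i | h, hence i | n. Because i = p, p | n. Since n = a, p | a. Since a > 0, p ≤ a. a ≤ p, so a = p. From a < m, p < m.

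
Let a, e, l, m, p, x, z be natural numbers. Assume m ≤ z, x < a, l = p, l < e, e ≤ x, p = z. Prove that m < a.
From l = p and p = z, l = z. From l < e, z < e. m ≤ z, so m < e. e ≤ x and x < a, thus e < a. m < e, so m < a.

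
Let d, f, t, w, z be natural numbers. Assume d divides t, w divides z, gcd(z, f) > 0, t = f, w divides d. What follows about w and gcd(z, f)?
w ≤ gcd(z, f)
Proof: Because t = f and d divides t, d divides f. Since w divides d, w divides f. w divides z, so w divides gcd(z, f). gcd(z, f) > 0, so w ≤ gcd(z, f).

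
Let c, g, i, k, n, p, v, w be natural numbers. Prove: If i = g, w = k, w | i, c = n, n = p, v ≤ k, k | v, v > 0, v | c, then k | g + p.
Since w = k and w | i, k | i. Since i = g, k | g. Because c = n and n = p, c = p. Because k | v and v > 0, k ≤ v. v ≤ k, so v = k. Because v | c, k | c. Since c = p, k | p. k | g, so k | g + p.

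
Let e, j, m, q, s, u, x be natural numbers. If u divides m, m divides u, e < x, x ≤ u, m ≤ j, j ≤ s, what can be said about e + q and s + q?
e + q < s + q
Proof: u divides m and m divides u, so u = m. From e < x and x ≤ u, e < u. u = m, so e < m. m ≤ j and j ≤ s, therefore m ≤ s. Because e < m, e < s. Then e + q < s + q.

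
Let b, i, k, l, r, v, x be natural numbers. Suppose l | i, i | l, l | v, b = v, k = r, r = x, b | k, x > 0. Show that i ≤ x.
From l | i and i | l, l = i. k = r and r = x, thus k = x. Since b | k, b | x. b = v, so v | x. l | v, so l | x. Since x > 0, l ≤ x. l = i, so i ≤ x.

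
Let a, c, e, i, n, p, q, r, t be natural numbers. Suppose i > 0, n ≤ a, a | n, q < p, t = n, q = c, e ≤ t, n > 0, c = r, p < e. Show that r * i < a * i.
q = c and c = r, therefore q = r. a | n and n > 0, so a ≤ n. n ≤ a, so n = a. Since t = n, t = a. Since p < e and e ≤ t, p < t. Since t = a, p < a. From q < p, q < a. Because q = r, r < a. i > 0, so r * i < a * i.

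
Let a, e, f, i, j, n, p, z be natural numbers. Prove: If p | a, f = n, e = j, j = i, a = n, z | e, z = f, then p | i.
a = n and p | a, so p | n. z = f and f = n, thus z = n. e = j and z | e, therefore z | j. z = n, so n | j. Because j = i, n | i. p | n, so p | i.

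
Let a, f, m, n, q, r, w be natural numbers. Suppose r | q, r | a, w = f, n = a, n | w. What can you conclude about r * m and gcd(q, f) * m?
r * m | gcd(q, f) * m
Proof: n = a and n | w, hence a | w. w = f, so a | f. Since r | a, r | f. r | q, so r | gcd(q, f). Then r * m | gcd(q, f) * m.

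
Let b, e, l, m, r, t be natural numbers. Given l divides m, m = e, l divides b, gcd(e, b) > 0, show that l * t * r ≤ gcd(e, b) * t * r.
m = e and l divides m, thus l divides e. l divides b, so l divides gcd(e, b). gcd(e, b) > 0, so l ≤ gcd(e, b). By multiplying by a non-negative, l * t ≤ gcd(e, b) * t. By multiplying by a non-negative, l * t * r ≤ gcd(e, b) * t * r.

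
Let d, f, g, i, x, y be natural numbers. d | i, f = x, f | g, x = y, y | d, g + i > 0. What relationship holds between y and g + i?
y ≤ g + i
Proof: Since f = x and f | g, x | g. x = y, so y | g. y | d and d | i, therefore y | i. From y | g, y | g + i. Since g + i > 0, y ≤ g + i.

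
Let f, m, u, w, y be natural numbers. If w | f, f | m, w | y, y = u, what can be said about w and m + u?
w | m + u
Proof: Since w | f and f | m, w | m. Because y = u and w | y, w | u. w | m, so w | m + u.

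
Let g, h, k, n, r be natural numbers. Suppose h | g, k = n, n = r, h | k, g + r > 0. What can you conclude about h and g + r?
h ≤ g + r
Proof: Because k = n and n = r, k = r. Because h | k, h | r. Since h | g, h | g + r. Since g + r > 0, h ≤ g + r.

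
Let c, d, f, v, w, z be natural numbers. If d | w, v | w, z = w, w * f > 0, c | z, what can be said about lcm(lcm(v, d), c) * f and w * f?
lcm(lcm(v, d), c) * f ≤ w * f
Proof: v | w and d | w, therefore lcm(v, d) | w. From z = w and c | z, c | w. lcm(v, d) | w, so lcm(lcm(v, d), c) | w. Then lcm(lcm(v, d), c) * f | w * f. w * f > 0, so lcm(lcm(v, d), c) * f ≤ w * f.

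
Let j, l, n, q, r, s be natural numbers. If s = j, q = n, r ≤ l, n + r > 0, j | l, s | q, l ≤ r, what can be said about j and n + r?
j ≤ n + r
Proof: From q = n and s | q, s | n. Since s = j, j | n. Since l ≤ r and r ≤ l, l = r. j | l, so j | r. Since j | n, j | n + r. n + r > 0, so j ≤ n + r.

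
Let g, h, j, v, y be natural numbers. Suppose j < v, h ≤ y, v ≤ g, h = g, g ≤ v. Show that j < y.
Since v ≤ g and g ≤ v, v = g. j < v, so j < g. h = g and h ≤ y, hence g ≤ y. j < g, so j < y.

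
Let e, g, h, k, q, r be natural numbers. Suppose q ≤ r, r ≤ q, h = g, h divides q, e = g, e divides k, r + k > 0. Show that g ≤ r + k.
q ≤ r and r ≤ q, therefore q = r. h = g and h divides q, therefore g divides q. q = r, so g divides r. e = g and e divides k, therefore g divides k. g divides r, so g divides r + k. Since r + k > 0, g ≤ r + k.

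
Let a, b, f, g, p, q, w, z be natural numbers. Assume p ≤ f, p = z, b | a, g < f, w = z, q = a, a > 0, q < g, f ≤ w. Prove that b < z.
w = z and f ≤ w, hence f ≤ z. p = z and p ≤ f, therefore z ≤ f. f ≤ z, so f = z. b | a and a > 0, hence b ≤ a. q = a and q < g, hence a < g. g < f, so a < f. b ≤ a, so b < f. Since f = z, b < z.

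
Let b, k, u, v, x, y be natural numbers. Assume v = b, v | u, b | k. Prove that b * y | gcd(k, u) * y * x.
From v = b and v | u, b | u. Since b | k, b | gcd(k, u). Then b * y | gcd(k, u) * y. Then b * y | gcd(k, u) * y * x.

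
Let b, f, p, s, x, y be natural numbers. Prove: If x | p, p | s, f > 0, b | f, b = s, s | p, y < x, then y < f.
p | s and s | p, thus p = s. Since x | p, x | s. Since b = s and b | f, s | f. x | s, so x | f. f > 0, so x ≤ f. y < x, so y < f.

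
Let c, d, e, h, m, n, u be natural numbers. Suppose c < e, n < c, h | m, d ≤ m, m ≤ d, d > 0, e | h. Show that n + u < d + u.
n < c and c < e, thus n < e. From m ≤ d and d ≤ m, m = d. h | m, so h | d. e | h, so e | d. From d > 0, e ≤ d. Since n < e, n < d. Then n + u < d + u.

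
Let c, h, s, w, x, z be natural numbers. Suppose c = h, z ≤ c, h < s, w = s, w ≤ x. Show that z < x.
c = h and z ≤ c, therefore z ≤ h. Because h < s, z < s. From w = s and w ≤ x, s ≤ x. Because z < s, z < x.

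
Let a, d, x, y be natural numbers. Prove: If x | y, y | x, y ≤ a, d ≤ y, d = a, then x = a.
x | y and y | x, therefore x = y. d = a and d ≤ y, so a ≤ y. Since y ≤ a, y = a. Since x = y, x = a.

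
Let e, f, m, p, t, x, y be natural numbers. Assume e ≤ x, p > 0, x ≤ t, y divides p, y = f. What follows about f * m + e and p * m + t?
f * m + e ≤ p * m + t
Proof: y = f and y divides p, hence f divides p. Since p > 0, f ≤ p. By multiplying by a non-negative, f * m ≤ p * m. e ≤ x and x ≤ t, therefore e ≤ t. f * m ≤ p * m, so f * m + e ≤ p * m + t.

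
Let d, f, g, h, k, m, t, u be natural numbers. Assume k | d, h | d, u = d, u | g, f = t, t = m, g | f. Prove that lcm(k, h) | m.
Because k | d and h | d, lcm(k, h) | d. f = t and t = m, hence f = m. Because g | f, g | m. Since u | g, u | m. u = d, so d | m. Since lcm(k, h) | d, lcm(k, h) | m.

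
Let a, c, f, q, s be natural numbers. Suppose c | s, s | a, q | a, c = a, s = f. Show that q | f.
c = a and c | s, hence a | s. From s | a, a = s. Since s = f, a = f. q | a, so q | f.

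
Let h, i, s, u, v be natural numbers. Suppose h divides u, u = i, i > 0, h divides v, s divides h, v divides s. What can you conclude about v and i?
v ≤ i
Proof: v divides s and s divides h, thus v divides h. Since h divides v, h = v. Because u = i and h divides u, h divides i. i > 0, so h ≤ i. Since h = v, v ≤ i.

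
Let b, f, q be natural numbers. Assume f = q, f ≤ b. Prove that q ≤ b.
f = q and f ≤ b. By substitution, q ≤ b.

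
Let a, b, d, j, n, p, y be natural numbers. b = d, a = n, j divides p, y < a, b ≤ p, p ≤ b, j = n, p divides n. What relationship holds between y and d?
y < d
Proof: j = n and j divides p, therefore n divides p. Since p divides n, n = p. Since a = n, a = p. Because p ≤ b and b ≤ p, p = b. Since a = p, a = b. y < a, so y < b. b = d, so y < d.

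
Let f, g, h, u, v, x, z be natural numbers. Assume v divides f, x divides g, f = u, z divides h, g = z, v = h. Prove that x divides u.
g = z and x divides g, hence x divides z. v = h and v divides f, so h divides f. Since z divides h, z divides f. f = u, so z divides u. x divides z, so x divides u.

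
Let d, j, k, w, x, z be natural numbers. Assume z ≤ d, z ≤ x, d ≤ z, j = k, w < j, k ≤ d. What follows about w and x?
w < x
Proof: d ≤ z and z ≤ d, so d = z. j = k and w < j, thus w < k. Since k ≤ d, w < d. Because d = z, w < z. From z ≤ x, w < x.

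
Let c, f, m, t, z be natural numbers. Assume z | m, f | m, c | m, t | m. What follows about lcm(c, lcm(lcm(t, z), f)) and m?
lcm(c, lcm(lcm(t, z), f)) | m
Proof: Because t | m and z | m, lcm(t, z) | m. f | m, so lcm(lcm(t, z), f) | m. c | m, so lcm(c, lcm(lcm(t, z), f)) | m.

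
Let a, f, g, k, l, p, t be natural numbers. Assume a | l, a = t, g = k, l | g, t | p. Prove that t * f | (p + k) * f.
a = t and a | l, hence t | l. Since l | g, t | g. Because g = k, t | k. Since t | p, t | p + k. Then t * f | (p + k) * f.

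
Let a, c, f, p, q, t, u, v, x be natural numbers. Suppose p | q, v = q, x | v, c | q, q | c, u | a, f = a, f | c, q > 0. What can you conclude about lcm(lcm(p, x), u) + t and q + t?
lcm(lcm(p, x), u) + t ≤ q + t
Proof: Since v = q and x | v, x | q. p | q, so lcm(p, x) | q. Since c | q and q | c, c = q. f = a and f | c, therefore a | c. Since u | a, u | c. Since c = q, u | q. lcm(p, x) | q, so lcm(lcm(p, x), u) | q. From q > 0, lcm(lcm(p, x), u) ≤ q. Then lcm(lcm(p, x), u) + t ≤ q + t.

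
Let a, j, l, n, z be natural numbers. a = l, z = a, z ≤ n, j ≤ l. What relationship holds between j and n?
j ≤ n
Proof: z = a and a = l, thus z = l. z ≤ n, so l ≤ n. From j ≤ l, j ≤ n.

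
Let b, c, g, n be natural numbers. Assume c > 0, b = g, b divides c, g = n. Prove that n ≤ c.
b = g and g = n, therefore b = n. b divides c and c > 0, therefore b ≤ c. b = n, so n ≤ c.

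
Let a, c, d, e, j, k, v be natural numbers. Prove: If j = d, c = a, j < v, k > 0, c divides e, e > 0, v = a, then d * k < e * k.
v = a and j < v, hence j < a. From c divides e and e > 0, c ≤ e. Since c = a, a ≤ e. Since j < a, j < e. Since j = d, d < e. Because k > 0, by multiplying by a positive, d * k < e * k.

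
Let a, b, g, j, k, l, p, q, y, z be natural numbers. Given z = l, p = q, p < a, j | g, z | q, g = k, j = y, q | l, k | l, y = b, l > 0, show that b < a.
g = k and j | g, so j | k. j = y, so y | k. Since k | l, y | l. y = b, so b | l. Since l > 0, b ≤ l. z = l and z | q, so l | q. From q | l, q = l. p = q, so p = l. p < a, so l < a. b ≤ l, so b < a.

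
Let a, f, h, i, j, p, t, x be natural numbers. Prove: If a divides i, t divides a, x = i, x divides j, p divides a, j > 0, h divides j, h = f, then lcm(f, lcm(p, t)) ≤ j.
h = f and h divides j, so f divides j. Because p divides a and t divides a, lcm(p, t) divides a. From x = i and x divides j, i divides j. Since a divides i, a divides j. Since lcm(p, t) divides a, lcm(p, t) divides j. Since f divides j, lcm(f, lcm(p, t)) divides j. j > 0, so lcm(f, lcm(p, t)) ≤ j.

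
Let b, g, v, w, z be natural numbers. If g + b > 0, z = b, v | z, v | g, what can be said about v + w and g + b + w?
v + w ≤ g + b + w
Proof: From z = b and v | z, v | b. Since v | g, v | g + b. Since g + b > 0, v ≤ g + b. Then v + w ≤ g + b + w.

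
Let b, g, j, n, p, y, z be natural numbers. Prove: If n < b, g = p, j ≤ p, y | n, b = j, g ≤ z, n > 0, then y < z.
y | n and n > 0, so y ≤ n. b = j and n < b, thus n < j. g = p and g ≤ z, hence p ≤ z. j ≤ p, so j ≤ z. n < j, so n < z. From y ≤ n, y < z.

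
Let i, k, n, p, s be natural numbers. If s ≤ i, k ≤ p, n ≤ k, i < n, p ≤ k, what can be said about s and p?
s < p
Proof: From s ≤ i and i < n, s < n. k ≤ p and p ≤ k, thus k = p. n ≤ k, so n ≤ p. s < n, so s < p.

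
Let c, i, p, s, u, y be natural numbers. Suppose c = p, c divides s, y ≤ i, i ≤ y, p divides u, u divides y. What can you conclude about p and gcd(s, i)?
p divides gcd(s, i)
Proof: c = p and c divides s, therefore p divides s. y ≤ i and i ≤ y, therefore y = i. Since p divides u and u divides y, p divides y. From y = i, p divides i. p divides s, so p divides gcd(s, i).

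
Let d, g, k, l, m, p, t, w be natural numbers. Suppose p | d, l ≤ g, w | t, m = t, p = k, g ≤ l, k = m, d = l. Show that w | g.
k = m and m = t, therefore k = t. l ≤ g and g ≤ l, thus l = g. d = l and p | d, therefore p | l. Since p = k, k | l. l = g, so k | g. Since k = t, t | g. w | t, so w | g.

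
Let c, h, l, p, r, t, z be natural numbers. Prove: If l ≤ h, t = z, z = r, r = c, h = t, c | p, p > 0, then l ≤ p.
Because h = t and t = z, h = z. z = r, so h = r. r = c, so h = c. Since l ≤ h, l ≤ c. c | p and p > 0, so c ≤ p. l ≤ c, so l ≤ p.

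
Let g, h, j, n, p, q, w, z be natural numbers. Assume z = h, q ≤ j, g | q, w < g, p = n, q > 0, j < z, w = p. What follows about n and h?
n < h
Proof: From w = p and p = n, w = n. g | q and q > 0, so g ≤ q. w < g, so w < q. w = n, so n < q. From q ≤ j and j < z, q < z. Since n < q, n < z. Since z = h, n < h.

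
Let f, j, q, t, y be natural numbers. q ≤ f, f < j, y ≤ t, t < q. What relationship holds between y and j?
y < j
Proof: From t < q and q ≤ f, t < f. From y ≤ t, y < f. f < j, so y < j.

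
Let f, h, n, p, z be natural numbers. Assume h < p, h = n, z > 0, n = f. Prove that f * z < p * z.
Since h = n and n = f, h = f. h < p, so f < p. Since z > 0, by multiplying by a positive, f * z < p * z.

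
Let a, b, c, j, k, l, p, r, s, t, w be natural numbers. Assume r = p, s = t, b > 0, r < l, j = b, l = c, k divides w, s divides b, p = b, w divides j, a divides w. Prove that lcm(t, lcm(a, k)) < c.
s = t and s divides b, therefore t divides b. a divides w and k divides w, therefore lcm(a, k) divides w. j = b and w divides j, therefore w divides b. lcm(a, k) divides w, so lcm(a, k) divides b. t divides b, so lcm(t, lcm(a, k)) divides b. Since b > 0, lcm(t, lcm(a, k)) ≤ b. r = p and p = b, so r = b. r < l, so b < l. l = c, so b < c. Since lcm(t, lcm(a, k)) ≤ b, lcm(t, lcm(a, k)) < c.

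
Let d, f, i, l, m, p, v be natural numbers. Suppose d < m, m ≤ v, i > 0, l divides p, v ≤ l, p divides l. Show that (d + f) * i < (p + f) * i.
l divides p and p divides l, therefore l = p. Because m ≤ v and v ≤ l, m ≤ l. Since d < m, d < l. Since l = p, d < p. Then d + f < p + f. From i > 0, by multiplying by a positive, (d + f) * i < (p + f) * i.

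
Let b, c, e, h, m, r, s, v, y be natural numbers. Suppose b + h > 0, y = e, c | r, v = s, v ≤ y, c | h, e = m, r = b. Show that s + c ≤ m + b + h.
y = e and v ≤ y, thus v ≤ e. Because v = s, s ≤ e. Because e = m, s ≤ m. From r = b and c | r, c | b. c | h, so c | b + h. Because b + h > 0, c ≤ b + h. s ≤ m, so s + c ≤ m + b + h.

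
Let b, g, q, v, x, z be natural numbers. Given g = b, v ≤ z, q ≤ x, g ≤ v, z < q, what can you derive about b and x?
b < x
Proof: Since g = b and g ≤ v, b ≤ v. v ≤ z and z < q, therefore v < q. Since q ≤ x, v < x. Since b ≤ v, b < x.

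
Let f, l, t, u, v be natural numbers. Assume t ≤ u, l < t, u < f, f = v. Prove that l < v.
l < t and t ≤ u, hence l < u. f = v and u < f, so u < v. Since l < u, l < v.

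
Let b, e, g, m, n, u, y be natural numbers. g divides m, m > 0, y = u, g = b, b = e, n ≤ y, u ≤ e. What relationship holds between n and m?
n ≤ m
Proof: y = u and n ≤ y, thus n ≤ u. u ≤ e, so n ≤ e. Because g = b and g divides m, b divides m. m > 0, so b ≤ m. Since b = e, e ≤ m. n ≤ e, so n ≤ m.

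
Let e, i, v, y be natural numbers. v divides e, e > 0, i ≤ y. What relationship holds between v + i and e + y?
v + i ≤ e + y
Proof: Because v divides e and e > 0, v ≤ e. Since i ≤ y, v + i ≤ e + y.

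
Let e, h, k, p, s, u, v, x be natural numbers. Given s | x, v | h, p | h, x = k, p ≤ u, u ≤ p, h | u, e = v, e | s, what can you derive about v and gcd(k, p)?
v | gcd(k, p)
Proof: e = v and e | s, therefore v | s. x = k and s | x, therefore s | k. Since v | s, v | k. Since u ≤ p and p ≤ u, u = p. From h | u, h | p. p | h, so h = p. v | h, so v | p. v | k, so v | gcd(k, p).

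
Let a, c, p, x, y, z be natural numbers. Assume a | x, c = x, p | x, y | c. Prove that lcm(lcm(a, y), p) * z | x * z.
Since c = x and y | c, y | x. Since a | x, lcm(a, y) | x. p | x, so lcm(lcm(a, y), p) | x. Then lcm(lcm(a, y), p) * z | x * z.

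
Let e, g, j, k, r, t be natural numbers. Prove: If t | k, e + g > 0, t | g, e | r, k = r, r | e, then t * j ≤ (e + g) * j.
r | e and e | r, hence r = e. Since k = r, k = e. t | k, so t | e. t | g, so t | e + g. e + g > 0, so t ≤ e + g. Then t * j ≤ (e + g) * j.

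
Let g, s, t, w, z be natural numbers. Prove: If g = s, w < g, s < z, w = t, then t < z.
From g = s and w < g, w < s. s < z, so w < z. Since w = t, t < z.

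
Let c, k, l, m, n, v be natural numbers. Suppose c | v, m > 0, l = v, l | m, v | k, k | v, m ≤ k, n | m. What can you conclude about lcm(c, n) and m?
lcm(c, n) | m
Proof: l = v and l | m, hence v | m. m > 0, so v ≤ m. k | v and v | k, therefore k = v. m ≤ k, so m ≤ v. v ≤ m, so v = m. Since c | v, c | m. n | m, so lcm(c, n) | m.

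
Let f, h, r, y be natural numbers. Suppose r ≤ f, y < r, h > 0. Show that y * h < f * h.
y < r and r ≤ f, thus y < f. h > 0, so y * h < f * h.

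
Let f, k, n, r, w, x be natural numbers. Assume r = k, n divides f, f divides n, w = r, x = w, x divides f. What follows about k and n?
k divides n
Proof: x = w and w = r, therefore x = r. r = k, so x = k. f divides n and n divides f, thus f = n. x divides f, so x divides n. Because x = k, k divides n.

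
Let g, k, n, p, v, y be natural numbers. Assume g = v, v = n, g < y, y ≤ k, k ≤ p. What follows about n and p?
n < p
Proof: Because g = v and v = n, g = n. g < y and y ≤ k, so g < k. k ≤ p, so g < p. Because g = n, n < p.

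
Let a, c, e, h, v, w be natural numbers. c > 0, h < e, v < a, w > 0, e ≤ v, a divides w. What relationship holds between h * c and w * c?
h * c < w * c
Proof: a divides w and w > 0, therefore a ≤ w. v < a, so v < w. Since e ≤ v, e < w. Since h < e, h < w. Since c > 0, by multiplying by a positive, h * c < w * c.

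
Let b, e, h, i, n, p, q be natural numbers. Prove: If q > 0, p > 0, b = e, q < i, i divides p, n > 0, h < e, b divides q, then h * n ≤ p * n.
Because b divides q and q > 0, b ≤ q. From b = e, e ≤ q. Since i divides p and p > 0, i ≤ p. q < i, so q < p. e ≤ q, so e < p. h < e, so h < p. Using n > 0, by multiplying by a positive, h * n < p * n. Then h * n ≤ p * n.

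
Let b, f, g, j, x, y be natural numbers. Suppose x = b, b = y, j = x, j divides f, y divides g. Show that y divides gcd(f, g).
x = b and b = y, therefore x = y. From j = x and j divides f, x divides f. Since x = y, y divides f. Since y divides g, y divides gcd(f, g).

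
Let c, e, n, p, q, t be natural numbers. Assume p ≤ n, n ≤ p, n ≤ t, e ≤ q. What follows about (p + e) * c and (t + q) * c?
(p + e) * c ≤ (t + q) * c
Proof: Since n ≤ p and p ≤ n, n = p. n ≤ t, so p ≤ t. Because e ≤ q, p + e ≤ t + q. Then (p + e) * c ≤ (t + q) * c.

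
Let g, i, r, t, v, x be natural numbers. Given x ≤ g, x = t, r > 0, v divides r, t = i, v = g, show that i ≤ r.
Since v = g and v divides r, g divides r. r > 0, so g ≤ r. x ≤ g, so x ≤ r. From x = t, t ≤ r. t = i, so i ≤ r.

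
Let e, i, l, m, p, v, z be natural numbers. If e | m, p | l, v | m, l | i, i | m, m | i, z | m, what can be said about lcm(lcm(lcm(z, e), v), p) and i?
lcm(lcm(lcm(z, e), v), p) | i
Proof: Since m | i and i | m, m = i. z | m and e | m, therefore lcm(z, e) | m. Since v | m, lcm(lcm(z, e), v) | m. m = i, so lcm(lcm(z, e), v) | i. From p | l and l | i, p | i. From lcm(lcm(z, e), v) | i, lcm(lcm(lcm(z, e), v), p) | i.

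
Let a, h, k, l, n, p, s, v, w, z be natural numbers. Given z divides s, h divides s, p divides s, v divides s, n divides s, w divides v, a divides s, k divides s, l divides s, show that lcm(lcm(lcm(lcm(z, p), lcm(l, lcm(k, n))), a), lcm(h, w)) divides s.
From z divides s and p divides s, lcm(z, p) divides s. k divides s and n divides s, therefore lcm(k, n) divides s. l divides s, so lcm(l, lcm(k, n)) divides s. Because lcm(z, p) divides s, lcm(lcm(z, p), lcm(l, lcm(k, n))) divides s. Since a divides s, lcm(lcm(lcm(z, p), lcm(l, lcm(k, n))), a) divides s. From w divides v and v divides s, w divides s. h divides s, so lcm(h, w) divides s. lcm(lcm(lcm(z, p), lcm(l, lcm(k, n))), a) divides s, so lcm(lcm(lcm(lcm(z, p), lcm(l, lcm(k, n))), a), lcm(h, w)) divides s.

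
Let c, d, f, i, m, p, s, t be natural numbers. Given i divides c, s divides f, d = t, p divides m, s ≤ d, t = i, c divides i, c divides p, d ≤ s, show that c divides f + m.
d = t and t = i, therefore d = i. i divides c and c divides i, thus i = c. Since d = i, d = c. Since s ≤ d and d ≤ s, s = d. s divides f, so d divides f. d = c, so c divides f. c divides p and p divides m, hence c divides m. Since c divides f, c divides f + m.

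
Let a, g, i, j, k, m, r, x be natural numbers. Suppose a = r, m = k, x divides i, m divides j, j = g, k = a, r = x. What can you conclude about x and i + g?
x divides i + g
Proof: a = r and r = x, so a = x. m = k and m divides j, so k divides j. Since j = g, k divides g. Since k = a, a divides g. Since a = x, x divides g. x divides i, so x divides i + g.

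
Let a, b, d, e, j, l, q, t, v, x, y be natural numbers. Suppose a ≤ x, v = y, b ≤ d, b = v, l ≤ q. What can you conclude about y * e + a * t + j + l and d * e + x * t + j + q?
y * e + a * t + j + l ≤ d * e + x * t + j + q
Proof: Since b = v and v = y, b = y. Since b ≤ d, y ≤ d. Then y * e ≤ d * e. Since a ≤ x, a * t ≤ x * t. Then a * t + j ≤ x * t + j. From l ≤ q, a * t + j + l ≤ x * t + j + q. Since y * e ≤ d * e, y * e + a * t + j + l ≤ d * e + x * t + j + q.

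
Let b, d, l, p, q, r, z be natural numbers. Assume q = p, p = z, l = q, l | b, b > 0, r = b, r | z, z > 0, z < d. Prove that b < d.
From q = p and p = z, q = z. Since l = q and l | b, q | b. From b > 0, q ≤ b. Since q = z, z ≤ b. r = b and r | z, so b | z. Since z > 0, b ≤ z. z ≤ b, so z = b. z < d, so b < d.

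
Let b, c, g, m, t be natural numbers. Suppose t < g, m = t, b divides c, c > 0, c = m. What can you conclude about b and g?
b < g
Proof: c = m and m = t, thus c = t. b divides c and c > 0, thus b ≤ c. c = t, so b ≤ t. Since t < g, b < g.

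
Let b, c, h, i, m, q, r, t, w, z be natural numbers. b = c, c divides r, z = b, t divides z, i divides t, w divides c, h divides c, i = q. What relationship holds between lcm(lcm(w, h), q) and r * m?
lcm(lcm(w, h), q) divides r * m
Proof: w divides c and h divides c, so lcm(w, h) divides c. z = b and b = c, therefore z = c. Because t divides z, t divides c. Since i divides t, i divides c. i = q, so q divides c. lcm(w, h) divides c, so lcm(lcm(w, h), q) divides c. c divides r, so lcm(lcm(w, h), q) divides r. Then lcm(lcm(w, h), q) divides r * m.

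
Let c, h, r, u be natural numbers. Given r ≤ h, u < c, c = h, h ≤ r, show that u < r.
h ≤ r and r ≤ h, so h = r. Since c = h, c = r. u < c, so u < r.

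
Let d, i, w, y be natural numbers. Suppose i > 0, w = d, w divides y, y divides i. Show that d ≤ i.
w divides y and y divides i, therefore w divides i. w = d, so d divides i. i > 0, so d ≤ i.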